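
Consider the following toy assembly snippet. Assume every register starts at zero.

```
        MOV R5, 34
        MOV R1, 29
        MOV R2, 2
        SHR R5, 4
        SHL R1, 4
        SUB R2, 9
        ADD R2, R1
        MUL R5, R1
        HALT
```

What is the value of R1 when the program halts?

464

after MOV R5, 34: R5=34
after MOV R1, 29: R1=29
after MOV R2, 2: R2=2
after SHR R5, 4: R5=34>>4=2
after SHL R1, 4: R1=29<<4=464
after SUB R2, 9: R2=2-9=-7
after ADD R2, R1: R2=(-7)+464=457
after MUL R5, R1: R5=2*464=928
halt.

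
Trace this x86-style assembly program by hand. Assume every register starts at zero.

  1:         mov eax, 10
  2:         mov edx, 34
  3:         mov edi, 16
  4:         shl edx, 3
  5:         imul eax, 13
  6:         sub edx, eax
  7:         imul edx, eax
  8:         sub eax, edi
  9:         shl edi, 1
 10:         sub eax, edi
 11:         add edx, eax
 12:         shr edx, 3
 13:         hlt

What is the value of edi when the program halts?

32

mov eax, 10 → eax=10
mov edx, 34 → edx=34
mov edi, 16 → edi=16
shl edx, 3 → edx=34<<3=272
imul eax, 13 → eax=10*13=130
sub edx, eax → edx=272-130=142
imul edx, eax → edx=142*130=18460
sub eax, edi → eax=130-16=114
shl edi, 1 → edi=16<<1=32
sub eax, edi → eax=114-32=82
add edx, eax → edx=18460+82=18542
shr edx, 3 → edx=18542>>3=2317
halt.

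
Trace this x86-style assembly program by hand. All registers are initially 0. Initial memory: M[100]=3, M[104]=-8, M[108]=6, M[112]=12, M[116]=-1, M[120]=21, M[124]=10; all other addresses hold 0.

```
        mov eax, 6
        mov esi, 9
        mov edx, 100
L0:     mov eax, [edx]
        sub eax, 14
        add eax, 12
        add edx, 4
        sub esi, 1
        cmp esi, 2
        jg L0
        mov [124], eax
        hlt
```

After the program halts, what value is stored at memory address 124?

after mov eax, 6: eax=6
after mov esi, 9: esi=9
after mov edx, 100: edx=100
after mov eax, [edx]: eax=M[100]=3
after sub eax, 14: eax=3-14=-11
after add eax, 12: eax=(-11)+12=1
after add edx, 4: edx=100+4=104
after sub esi, 1: esi=9-1=8
cmp esi, 2  (cmp 8,2)
jg L0: taken
after mov eax, [edx]: eax=M[104]=-8
after sub eax, 14: eax=(-8)-14=-22
after add eax, 12: eax=(-22)+12=-10
after add edx, 4: edx=104+4=108
after sub esi, 1: esi=8-1=7
cmp esi, 2  (cmp 7,2)
jg L0: taken
after mov eax, [edx]: eax=M[108]=6
after sub eax, 14: eax=6-14=-8
after add eax, 12: eax=(-8)+12=4
after add edx, 4: edx=108+4=112
after sub esi, 1: esi=7-1=6
cmp esi, 2  (cmp 6,2)
jg L0: taken
after mov eax, [edx]: eax=M[112]=12
after sub eax, 14: eax=12-14=-2
after add eax, 12: eax=(-2)+12=10
after add edx, 4: edx=112+4=116
after sub esi, 1: esi=6-1=5
cmp esi, 2  (cmp 5,2)
jg L0: taken
after mov eax, [edx]: eax=M[116]=-1
after sub eax, 14: eax=(-1)-14=-15
after add eax, 12: eax=(-15)+12=-3
after add edx, 4: edx=116+4=120
after sub esi, 1: esi=5-1=4
cmp esi, 2  (cmp 4,2)
jg L0: taken
after mov eax, [edx]: eax=M[120]=21
after sub eax, 14: eax=21-14=7
after add eax, 12: eax=7+12=19
after add edx, 4: edx=120+4=124
after sub esi, 1: esi=4-1=3
cmp esi, 2  (cmp 3,2)
jg L0: taken
after mov eax, [edx]: eax=M[124]=10
after sub eax, 14: eax=10-14=-4
after add eax, 12: eax=(-4)+12=8
after add edx, 4: edx=124+4=128
after sub esi, 1: esi=3-1=2
cmp esi, 2  (cmp 2,2)
jg L0: not taken
mov [124], eax → M[124]=8
halt.

8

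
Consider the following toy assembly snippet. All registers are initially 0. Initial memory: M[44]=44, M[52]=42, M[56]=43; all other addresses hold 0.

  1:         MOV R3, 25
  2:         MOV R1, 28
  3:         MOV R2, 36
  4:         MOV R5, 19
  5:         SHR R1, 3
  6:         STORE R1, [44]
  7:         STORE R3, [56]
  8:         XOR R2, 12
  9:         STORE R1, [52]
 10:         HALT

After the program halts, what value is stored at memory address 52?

MOV R3, 25 → R3=25
MOV R1, 28 → R1=28
MOV R2, 36 → R2=36
MOV R5, 19 → R5=19
SHR R1, 3 → R1=28>>3=3
STORE R1, [44] → M[44]=3
STORE R3, [56] → M[56]=25
XOR R2, 12 → R2=36^12=40
STORE R1, [52] → M[52]=3
halt.

3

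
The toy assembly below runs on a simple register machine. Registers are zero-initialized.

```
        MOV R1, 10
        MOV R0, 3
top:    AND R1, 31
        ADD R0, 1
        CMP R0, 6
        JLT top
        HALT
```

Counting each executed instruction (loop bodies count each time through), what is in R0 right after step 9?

MOV R1, 10 → R1=10
MOV R0, 3 → R0=3
AND R1, 31 → R1=10&31=10
ADD R0, 1 → R0=3+1=4
CMP R0, 6  (cmp 4,6)
JLT top: taken
AND R1, 31 → R1=10&31=10
ADD R0, 1 → R0=4+1=5
CMP R0, 6  (cmp 5,6)
After step 9: R0 = 5.

5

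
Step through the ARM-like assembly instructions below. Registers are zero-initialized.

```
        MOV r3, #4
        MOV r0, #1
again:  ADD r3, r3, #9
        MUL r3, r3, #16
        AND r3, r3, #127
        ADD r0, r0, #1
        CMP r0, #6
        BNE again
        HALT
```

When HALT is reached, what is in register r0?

r3=4
r0=1
r3=4+9=13
r3=13*16=208
r3=208&127=80
r0=1+1=2
CMP r0, #6  (cmp 2,6)
BNE again: taken
r3=80+9=89
r3=89*16=1424
r3=1424&127=16
r0=2+1=3
CMP r0, #6  (cmp 3,6)
BNE again: taken
r3=16+9=25
r3=25*16=400
r3=400&127=16
r0=3+1=4
CMP r0, #6  (cmp 4,6)
BNE again: taken
r3=16+9=25
r3=25*16=400
r3=400&127=16
r0=4+1=5
CMP r0, #6  (cmp 5,6)
BNE again: taken
r3=16+9=25
r3=25*16=400
r3=400&127=16
r0=5+1=6
CMP r0, #6  (cmp 6,6)
BNE again: not taken
halt.

6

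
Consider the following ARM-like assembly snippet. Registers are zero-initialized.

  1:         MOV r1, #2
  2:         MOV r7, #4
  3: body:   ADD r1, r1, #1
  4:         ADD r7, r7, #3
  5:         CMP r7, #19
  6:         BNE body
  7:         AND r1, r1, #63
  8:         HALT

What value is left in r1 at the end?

7

r1=2
r7=4
r1=2+1=3
r7=4+3=7
CMP r7, #19  (cmp 7,19)
BNE body: taken
r1=3+1=4
r7=7+3=10
CMP r7, #19  (cmp 10,19)
BNE body: taken
r1=4+1=5
r7=10+3=13
CMP r7, #19  (cmp 13,19)
BNE body: taken
r1=5+1=6
r7=13+3=16
CMP r7, #19  (cmp 16,19)
BNE body: taken
r1=6+1=7
r7=16+3=19
CMP r7, #19  (cmp 19,19)
BNE body: not taken
r1=7&63=7
halt.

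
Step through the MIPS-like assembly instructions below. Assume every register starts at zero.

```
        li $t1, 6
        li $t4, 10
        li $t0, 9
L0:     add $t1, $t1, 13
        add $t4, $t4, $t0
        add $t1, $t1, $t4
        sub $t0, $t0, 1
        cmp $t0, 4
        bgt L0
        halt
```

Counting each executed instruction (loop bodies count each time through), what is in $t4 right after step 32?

after li $t1, 6: $t1=6
after li $t4, 10: $t4=10
after li $t0, 9: $t0=9
after add $t1, $t1, 13: $t1=6+13=19
after add $t4, $t4, $t0: $t4=10+9=19
after add $t1, $t1, $t4: $t1=19+19=38
after sub $t0, $t0, 1: $t0=9-1=8
cmp $t0, 4  (cmp 8,4)
bgt L0: taken
after add $t1, $t1, 13: $t1=38+13=51
after add $t4, $t4, $t0: $t4=19+8=27
after add $t1, $t1, $t4: $t1=51+27=78
after sub $t0, $t0, 1: $t0=8-1=7
cmp $t0, 4  (cmp 7,4)
bgt L0: taken
after add $t1, $t1, 13: $t1=78+13=91
after add $t4, $t4, $t0: $t4=27+7=34
after add $t1, $t1, $t4: $t1=91+34=125
after sub $t0, $t0, 1: $t0=7-1=6
cmp $t0, 4  (cmp 6,4)
bgt L0: taken
after add $t1, $t1, 13: $t1=125+13=138
after add $t4, $t4, $t0: $t4=34+6=40
after add $t1, $t1, $t4: $t1=138+40=178
after sub $t0, $t0, 1: $t0=6-1=5
cmp $t0, 4  (cmp 5,4)
bgt L0: taken
after add $t1, $t1, 13: $t1=178+13=191
after add $t4, $t4, $t0: $t4=40+5=45
after add $t1, $t1, $t4: $t1=191+45=236
after sub $t0, $t0, 1: $t0=5-1=4
cmp $t0, 4  (cmp 4,4)
After step 32: $t4 = 45.

45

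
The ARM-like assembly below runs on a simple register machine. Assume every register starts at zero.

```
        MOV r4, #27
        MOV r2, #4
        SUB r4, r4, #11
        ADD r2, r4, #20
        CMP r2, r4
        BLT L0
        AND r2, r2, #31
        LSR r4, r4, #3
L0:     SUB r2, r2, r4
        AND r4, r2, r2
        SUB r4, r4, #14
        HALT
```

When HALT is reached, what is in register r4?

-12

after MOV r4, #27: r4=27
after MOV r2, #4: r2=4
after SUB r4, r4, #11: r4=27-11=16
after ADD r2, r4, #20: r2=16+20=36
CMP r2, r4  (cmp 36,16)
BLT L0: not taken
after AND r2, r2, #31: r2=36&31=4
after LSR r4, r4, #3: r4=16>>3=2
after SUB r2, r2, r4: r2=4-2=2
after AND r4, r2, r2: r4=2&2=2
after SUB r4, r4, #14: r4=2-14=-12
halt.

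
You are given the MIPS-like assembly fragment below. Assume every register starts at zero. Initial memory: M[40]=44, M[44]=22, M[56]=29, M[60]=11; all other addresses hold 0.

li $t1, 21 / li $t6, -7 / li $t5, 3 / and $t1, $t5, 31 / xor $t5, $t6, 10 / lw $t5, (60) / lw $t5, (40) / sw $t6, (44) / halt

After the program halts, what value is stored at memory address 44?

$t1=21
$t6=-7
$t5=3
$t1=3&31=3
$t5=(-7)^10=-13
$t5=M[60]=11
$t5=M[40]=44
sw $t6, (44) → M[44]=-7
halt.

-7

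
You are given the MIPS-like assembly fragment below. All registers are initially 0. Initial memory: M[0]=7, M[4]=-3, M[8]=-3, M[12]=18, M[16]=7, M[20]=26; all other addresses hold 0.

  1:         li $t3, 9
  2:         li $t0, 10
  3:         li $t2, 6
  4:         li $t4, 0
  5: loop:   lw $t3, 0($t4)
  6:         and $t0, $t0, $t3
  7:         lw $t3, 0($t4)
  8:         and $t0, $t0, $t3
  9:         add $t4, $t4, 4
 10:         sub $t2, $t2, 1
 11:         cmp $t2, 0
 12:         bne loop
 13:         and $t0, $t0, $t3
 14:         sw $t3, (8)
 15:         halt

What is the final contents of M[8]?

26

after li $t3, 9: $t3=9
after li $t0, 10: $t0=10
after li $t2, 6: $t2=6
after li $t4, 0: $t4=0
after lw $t3, 0($t4): $t3=M[0]=7
after and $t0, $t0, $t3: $t0=10&7=2
after lw $t3, 0($t4): $t3=M[0]=7
after and $t0, $t0, $t3: $t0=2&7=2
after add $t4, $t4, 4: $t4=0+4=4
after sub $t2, $t2, 1: $t2=6-1=5
cmp $t2, 0  (cmp 5,0)
bne loop: taken
after lw $t3, 0($t4): $t3=M[4]=-3
after and $t0, $t0, $t3: $t0=2&(-3)=0
after lw $t3, 0($t4): $t3=M[4]=-3
after and $t0, $t0, $t3: $t0=0&(-3)=0
after add $t4, $t4, 4: $t4=4+4=8
after sub $t2, $t2, 1: $t2=5-1=4
cmp $t2, 0  (cmp 4,0)
bne loop: taken
after lw $t3, 0($t4): $t3=M[8]=-3
after and $t0, $t0, $t3: $t0=0&(-3)=0
after lw $t3, 0($t4): $t3=M[8]=-3
after and $t0, $t0, $t3: $t0=0&(-3)=0
after add $t4, $t4, 4: $t4=8+4=12
after sub $t2, $t2, 1: $t2=4-1=3
cmp $t2, 0  (cmp 3,0)
bne loop: taken
after lw $t3, 0($t4): $t3=M[12]=18
after and $t0, $t0, $t3: $t0=0&18=0
after lw $t3, 0($t4): $t3=M[12]=18
after and $t0, $t0, $t3: $t0=0&18=0
after add $t4, $t4, 4: $t4=12+4=16
after sub $t2, $t2, 1: $t2=3-1=2
cmp $t2, 0  (cmp 2,0)
bne loop: taken
after lw $t3, 0($t4): $t3=M[16]=7
after and $t0, $t0, $t3: $t0=0&7=0
after lw $t3, 0($t4): $t3=M[16]=7
after and $t0, $t0, $t3: $t0=0&7=0
after add $t4, $t4, 4: $t4=16+4=20
after sub $t2, $t2, 1: $t2=2-1=1
cmp $t2, 0  (cmp 1,0)
bne loop: taken
after lw $t3, 0($t4): $t3=M[20]=26
after and $t0, $t0, $t3: $t0=0&26=0
after lw $t3, 0($t4): $t3=M[20]=26
after and $t0, $t0, $t3: $t0=0&26=0
after add $t4, $t4, 4: $t4=20+4=24
after sub $t2, $t2, 1: $t2=1-1=0
cmp $t2, 0  (cmp 0,0)
bne loop: not taken
after and $t0, $t0, $t3: $t0=0&26=0
sw $t3, (8) → M[8]=26
halt.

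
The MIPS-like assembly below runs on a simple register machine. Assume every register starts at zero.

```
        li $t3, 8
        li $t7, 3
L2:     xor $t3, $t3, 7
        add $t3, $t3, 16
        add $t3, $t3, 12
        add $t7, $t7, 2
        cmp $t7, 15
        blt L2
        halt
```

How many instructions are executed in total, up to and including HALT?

39

after li $t3, 8: $t3=8
after li $t7, 3: $t7=3
after xor $t3, $t3, 7: $t3=8^7=15
after add $t3, $t3, 16: $t3=15+16=31
after add $t3, $t3, 12: $t3=31+12=43
after add $t7, $t7, 2: $t7=3+2=5
cmp $t7, 15  (cmp 5,15)
blt L2: taken
after xor $t3, $t3, 7: $t3=43^7=44
after add $t3, $t3, 16: $t3=44+16=60
after add $t3, $t3, 12: $t3=60+12=72
after add $t7, $t7, 2: $t7=5+2=7
cmp $t7, 15  (cmp 7,15)
blt L2: taken
after xor $t3, $t3, 7: $t3=72^7=79
after add $t3, $t3, 16: $t3=79+16=95
after add $t3, $t3, 12: $t3=95+12=107
after add $t7, $t7, 2: $t7=7+2=9
cmp $t7, 15  (cmp 9,15)
blt L2: taken
after xor $t3, $t3, 7: $t3=107^7=108
after add $t3, $t3, 16: $t3=108+16=124
after add $t3, $t3, 12: $t3=124+12=136
after add $t7, $t7, 2: $t7=9+2=11
cmp $t7, 15  (cmp 11,15)
blt L2: taken
after xor $t3, $t3, 7: $t3=136^7=143
after add $t3, $t3, 16: $t3=143+16=159
after add $t3, $t3, 12: $t3=159+12=171
after add $t7, $t7, 2: $t7=11+2=13
cmp $t7, 15  (cmp 13,15)
blt L2: taken
after xor $t3, $t3, 7: $t3=171^7=172
after add $t3, $t3, 16: $t3=172+16=188
after add $t3, $t3, 12: $t3=188+12=200
after add $t7, $t7, 2: $t7=13+2=15
cmp $t7, 15  (cmp 15,15)
blt L2: not taken
halt.
Total executed instructions: 39.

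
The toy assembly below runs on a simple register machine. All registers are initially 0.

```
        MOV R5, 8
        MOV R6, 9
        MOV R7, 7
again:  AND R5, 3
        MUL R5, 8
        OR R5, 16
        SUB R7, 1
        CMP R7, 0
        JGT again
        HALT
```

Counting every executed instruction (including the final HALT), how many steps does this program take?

46

MOV R5, 8 → R5=8
MOV R6, 9 → R6=9
MOV R7, 7 → R7=7
AND R5, 3 → R5=8&3=0
MUL R5, 8 → R5=0*8=0
OR R5, 16 → R5=0|16=16
SUB R7, 1 → R7=7-1=6
CMP R7, 0  (cmp 6,0)
JGT again: taken
AND R5, 3 → R5=16&3=0
MUL R5, 8 → R5=0*8=0
OR R5, 16 → R5=0|16=16
SUB R7, 1 → R7=6-1=5
CMP R7, 0  (cmp 5,0)
JGT again: taken
AND R5, 3 → R5=16&3=0
MUL R5, 8 → R5=0*8=0
OR R5, 16 → R5=0|16=16
SUB R7, 1 → R7=5-1=4
CMP R7, 0  (cmp 4,0)
JGT again: taken
AND R5, 3 → R5=16&3=0
MUL R5, 8 → R5=0*8=0
OR R5, 16 → R5=0|16=16
SUB R7, 1 → R7=4-1=3
CMP R7, 0  (cmp 3,0)
JGT again: taken
AND R5, 3 → R5=16&3=0
MUL R5, 8 → R5=0*8=0
OR R5, 16 → R5=0|16=16
SUB R7, 1 → R7=3-1=2
CMP R7, 0  (cmp 2,0)
JGT again: taken
AND R5, 3 → R5=16&3=0
MUL R5, 8 → R5=0*8=0
OR R5, 16 → R5=0|16=16
SUB R7, 1 → R7=2-1=1
CMP R7, 0  (cmp 1,0)
JGT again: taken
AND R5, 3 → R5=16&3=0
MUL R5, 8 → R5=0*8=0
OR R5, 16 → R5=0|16=16
SUB R7, 1 → R7=1-1=0
CMP R7, 0  (cmp 0,0)
JGT again: not taken
halt.
Total executed instructions: 46.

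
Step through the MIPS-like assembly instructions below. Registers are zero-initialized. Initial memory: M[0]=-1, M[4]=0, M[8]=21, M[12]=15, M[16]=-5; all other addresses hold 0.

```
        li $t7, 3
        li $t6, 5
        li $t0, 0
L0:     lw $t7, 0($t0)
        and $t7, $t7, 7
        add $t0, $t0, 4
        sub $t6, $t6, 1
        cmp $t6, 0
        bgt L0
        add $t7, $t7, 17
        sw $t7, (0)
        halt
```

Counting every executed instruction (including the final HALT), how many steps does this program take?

after li $t7, 3: $t7=3
after li $t6, 5: $t6=5
after li $t0, 0: $t0=0
after lw $t7, 0($t0): $t7=M[0]=-1
after and $t7, $t7, 7: $t7=(-1)&7=7
after add $t0, $t0, 4: $t0=0+4=4
after sub $t6, $t6, 1: $t6=5-1=4
cmp $t6, 0  (cmp 4,0)
bgt L0: taken
after lw $t7, 0($t0): $t7=M[4]=0
after and $t7, $t7, 7: $t7=0&7=0
after add $t0, $t0, 4: $t0=4+4=8
after sub $t6, $t6, 1: $t6=4-1=3
cmp $t6, 0  (cmp 3,0)
bgt L0: taken
after lw $t7, 0($t0): $t7=M[8]=21
after and $t7, $t7, 7: $t7=21&7=5
after add $t0, $t0, 4: $t0=8+4=12
after sub $t6, $t6, 1: $t6=3-1=2
cmp $t6, 0  (cmp 2,0)
bgt L0: taken
after lw $t7, 0($t0): $t7=M[12]=15
after and $t7, $t7, 7: $t7=15&7=7
after add $t0, $t0, 4: $t0=12+4=16
after sub $t6, $t6, 1: $t6=2-1=1
cmp $t6, 0  (cmp 1,0)
bgt L0: taken
after lw $t7, 0($t0): $t7=M[16]=-5
after and $t7, $t7, 7: $t7=(-5)&7=3
after add $t0, $t0, 4: $t0=16+4=20
after sub $t6, $t6, 1: $t6=1-1=0
cmp $t6, 0  (cmp 0,0)
bgt L0: not taken
after add $t7, $t7, 17: $t7=3+17=20
sw $t7, (0) → M[0]=20
halt.
Total executed instructions: 36.

36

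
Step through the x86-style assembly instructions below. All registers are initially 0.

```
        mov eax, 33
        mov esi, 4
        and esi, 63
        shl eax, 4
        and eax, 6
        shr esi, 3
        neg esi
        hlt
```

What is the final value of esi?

0

after mov eax, 33: eax=33
after mov esi, 4: esi=4
after and esi, 63: esi=4&63=4
after shl eax, 4: eax=33<<4=528
after and eax, 6: eax=528&6=0
after shr esi, 3: esi=4>>3=0
after neg esi: esi=-(0)=0
halt.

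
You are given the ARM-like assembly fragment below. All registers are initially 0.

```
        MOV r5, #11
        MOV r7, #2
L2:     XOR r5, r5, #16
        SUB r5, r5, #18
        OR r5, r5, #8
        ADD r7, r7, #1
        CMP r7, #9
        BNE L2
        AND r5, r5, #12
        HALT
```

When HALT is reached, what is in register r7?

MOV r5, #11 → r5=11
MOV r7, #2 → r7=2
XOR r5, r5, #16 → r5=11^16=27
SUB r5, r5, #18 → r5=27-18=9
OR r5, r5, #8 → r5=9|8=9
ADD r7, r7, #1 → r7=2+1=3
CMP r7, #9  (cmp 3,9)
BNE L2: taken
XOR r5, r5, #16 → r5=9^16=25
SUB r5, r5, #18 → r5=25-18=7
OR r5, r5, #8 → r5=7|8=15
ADD r7, r7, #1 → r7=3+1=4
CMP r7, #9  (cmp 4,9)
BNE L2: taken
XOR r5, r5, #16 → r5=15^16=31
SUB r5, r5, #18 → r5=31-18=13
OR r5, r5, #8 → r5=13|8=13
ADD r7, r7, #1 → r7=4+1=5
CMP r7, #9  (cmp 5,9)
BNE L2: taken
XOR r5, r5, #16 → r5=13^16=29
SUB r5, r5, #18 → r5=29-18=11
OR r5, r5, #8 → r5=11|8=11
ADD r7, r7, #1 → r7=5+1=6
CMP r7, #9  (cmp 6,9)
BNE L2: taken
XOR r5, r5, #16 → r5=11^16=27
SUB r5, r5, #18 → r5=27-18=9
OR r5, r5, #8 → r5=9|8=9
ADD r7, r7, #1 → r7=6+1=7
CMP r7, #9  (cmp 7,9)
BNE L2: taken
XOR r5, r5, #16 → r5=9^16=25
SUB r5, r5, #18 → r5=25-18=7
OR r5, r5, #8 → r5=7|8=15
ADD r7, r7, #1 → r7=7+1=8
CMP r7, #9  (cmp 8,9)
BNE L2: taken
XOR r5, r5, #16 → r5=15^16=31
SUB r5, r5, #18 → r5=31-18=13
OR r5, r5, #8 → r5=13|8=13
ADD r7, r7, #1 → r7=8+1=9
CMP r7, #9  (cmp 9,9)
BNE L2: not taken
AND r5, r5, #12 → r5=13&12=12
halt.

9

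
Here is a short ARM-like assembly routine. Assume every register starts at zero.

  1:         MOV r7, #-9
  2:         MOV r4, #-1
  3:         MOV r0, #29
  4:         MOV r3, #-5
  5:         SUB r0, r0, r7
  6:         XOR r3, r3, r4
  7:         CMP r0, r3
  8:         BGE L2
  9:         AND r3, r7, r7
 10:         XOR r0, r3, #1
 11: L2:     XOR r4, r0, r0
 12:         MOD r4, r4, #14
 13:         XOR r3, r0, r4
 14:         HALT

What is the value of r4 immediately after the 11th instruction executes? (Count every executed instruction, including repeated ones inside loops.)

0

MOV r7, #-9 → r7=-9
MOV r4, #-1 → r4=-1
MOV r0, #29 → r0=29
MOV r3, #-5 → r3=-5
SUB r0, r0, r7 → r0=29-(-9)=38
XOR r3, r3, r4 → r3=(-5)^(-1)=4
CMP r0, r3  (cmp 38,4)
BGE L2: taken
XOR r4, r0, r0 → r4=38^38=0
MOD r4, r4, #14 → r4=0%14=0
XOR r3, r0, r4 → r3=38^0=38
After step 11: r4 = 0.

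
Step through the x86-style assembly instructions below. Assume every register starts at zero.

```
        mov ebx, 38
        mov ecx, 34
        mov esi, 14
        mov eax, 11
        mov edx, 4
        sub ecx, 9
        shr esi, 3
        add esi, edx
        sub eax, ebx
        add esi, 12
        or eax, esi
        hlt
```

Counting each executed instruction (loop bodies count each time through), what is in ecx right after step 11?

25

after mov ebx, 38: ebx=38
after mov ecx, 34: ecx=34
after mov esi, 14: esi=14
after mov eax, 11: eax=11
after mov edx, 4: edx=4
after sub ecx, 9: ecx=34-9=25
after shr esi, 3: esi=14>>3=1
after add esi, edx: esi=1+4=5
after sub eax, ebx: eax=11-38=-27
after add esi, 12: esi=5+12=17
after or eax, esi: eax=(-27)|17=-11
After step 11: ecx = 25.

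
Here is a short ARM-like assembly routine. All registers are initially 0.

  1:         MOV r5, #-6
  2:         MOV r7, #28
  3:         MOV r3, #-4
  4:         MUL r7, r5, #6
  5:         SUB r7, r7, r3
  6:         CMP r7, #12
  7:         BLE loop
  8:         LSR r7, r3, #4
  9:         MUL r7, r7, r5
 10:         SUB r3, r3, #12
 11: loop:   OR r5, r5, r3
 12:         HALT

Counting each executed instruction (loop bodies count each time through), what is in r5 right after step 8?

-2

MOV r5, #-6 → r5=-6
MOV r7, #28 → r7=28
MOV r3, #-4 → r3=-4
MUL r7, r5, #6 → r7=(-6)*6=-36
SUB r7, r7, r3 → r7=(-36)-(-4)=-32
CMP r7, #12  (cmp -32,12)
BLE loop: taken
OR r5, r5, r3 → r5=(-6)|(-4)=-2
After step 8: r5 = -2.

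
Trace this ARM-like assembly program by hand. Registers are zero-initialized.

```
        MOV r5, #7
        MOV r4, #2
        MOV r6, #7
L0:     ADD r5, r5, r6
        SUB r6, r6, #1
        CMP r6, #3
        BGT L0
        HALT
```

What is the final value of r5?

r5=7
r4=2
r6=7
r5=7+7=14
r6=7-1=6
CMP r6, #3  (cmp 6,3)
BGT L0: taken
r5=14+6=20
r6=6-1=5
CMP r6, #3  (cmp 5,3)
BGT L0: taken
r5=20+5=25
r6=5-1=4
CMP r6, #3  (cmp 4,3)
BGT L0: taken
r5=25+4=29
r6=4-1=3
CMP r6, #3  (cmp 3,3)
BGT L0: not taken
halt.

29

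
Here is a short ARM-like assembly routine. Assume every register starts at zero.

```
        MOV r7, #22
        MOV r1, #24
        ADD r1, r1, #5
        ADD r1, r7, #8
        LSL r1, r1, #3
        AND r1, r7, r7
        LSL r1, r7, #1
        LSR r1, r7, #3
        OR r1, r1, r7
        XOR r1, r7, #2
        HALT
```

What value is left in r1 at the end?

20

after MOV r7, #22: r7=22
after MOV r1, #24: r1=24
after ADD r1, r1, #5: r1=24+5=29
after ADD r1, r7, #8: r1=22+8=30
after LSL r1, r1, #3: r1=30<<3=240
after AND r1, r7, r7: r1=22&22=22
after LSL r1, r7, #1: r1=22<<1=44
after LSR r1, r7, #3: r1=22>>3=2
after OR r1, r1, r7: r1=2|22=22
after XOR r1, r7, #2: r1=22^2=20
halt.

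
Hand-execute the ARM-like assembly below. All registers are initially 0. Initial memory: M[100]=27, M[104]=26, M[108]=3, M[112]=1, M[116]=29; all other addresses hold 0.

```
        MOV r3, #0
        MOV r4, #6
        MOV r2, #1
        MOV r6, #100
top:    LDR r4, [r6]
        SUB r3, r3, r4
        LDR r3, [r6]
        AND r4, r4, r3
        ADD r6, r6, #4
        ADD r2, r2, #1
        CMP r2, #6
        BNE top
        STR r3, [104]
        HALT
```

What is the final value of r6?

120

after MOV r3, #0: r3=0
after MOV r4, #6: r4=6
after MOV r2, #1: r2=1
after MOV r6, #100: r6=100
after LDR r4, [r6]: r4=M[100]=27
after SUB r3, r3, r4: r3=0-27=-27
after LDR r3, [r6]: r3=M[100]=27
after AND r4, r4, r3: r4=27&27=27
after ADD r6, r6, #4: r6=100+4=104
after ADD r2, r2, #1: r2=1+1=2
CMP r2, #6  (cmp 2,6)
BNE top: taken
after LDR r4, [r6]: r4=M[104]=26
after SUB r3, r3, r4: r3=27-26=1
after LDR r3, [r6]: r3=M[104]=26
after AND r4, r4, r3: r4=26&26=26
after ADD r6, r6, #4: r6=104+4=108
after ADD r2, r2, #1: r2=2+1=3
CMP r2, #6  (cmp 3,6)
BNE top: taken
after LDR r4, [r6]: r4=M[108]=3
after SUB r3, r3, r4: r3=26-3=23
after LDR r3, [r6]: r3=M[108]=3
after AND r4, r4, r3: r4=3&3=3
after ADD r6, r6, #4: r6=108+4=112
after ADD r2, r2, #1: r2=3+1=4
CMP r2, #6  (cmp 4,6)
BNE top: taken
after LDR r4, [r6]: r4=M[112]=1
after SUB r3, r3, r4: r3=3-1=2
after LDR r3, [r6]: r3=M[112]=1
after AND r4, r4, r3: r4=1&1=1
after ADD r6, r6, #4: r6=112+4=116
after ADD r2, r2, #1: r2=4+1=5
CMP r2, #6  (cmp 5,6)
BNE top: taken
after LDR r4, [r6]: r4=M[116]=29
after SUB r3, r3, r4: r3=1-29=-28
after LDR r3, [r6]: r3=M[116]=29
after AND r4, r4, r3: r4=29&29=29
after ADD r6, r6, #4: r6=116+4=120
after ADD r2, r2, #1: r2=5+1=6
CMP r2, #6  (cmp 6,6)
BNE top: not taken
STR r3, [104] → M[104]=29
halt.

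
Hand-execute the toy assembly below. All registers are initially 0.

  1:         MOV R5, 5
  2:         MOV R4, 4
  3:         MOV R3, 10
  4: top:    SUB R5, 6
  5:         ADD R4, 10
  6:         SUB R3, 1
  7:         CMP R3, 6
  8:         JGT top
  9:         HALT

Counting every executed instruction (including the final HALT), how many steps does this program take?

24

after MOV R5, 5: R5=5
after MOV R4, 4: R4=4
after MOV R3, 10: R3=10
after SUB R5, 6: R5=5-6=-1
after ADD R4, 10: R4=4+10=14
after SUB R3, 1: R3=10-1=9
CMP R3, 6  (cmp 9,6)
JGT top: taken
after SUB R5, 6: R5=(-1)-6=-7
after ADD R4, 10: R4=14+10=24
after SUB R3, 1: R3=9-1=8
CMP R3, 6  (cmp 8,6)
JGT top: taken
after SUB R5, 6: R5=(-7)-6=-13
after ADD R4, 10: R4=24+10=34
after SUB R3, 1: R3=8-1=7
CMP R3, 6  (cmp 7,6)
JGT top: taken
after SUB R5, 6: R5=(-13)-6=-19
after ADD R4, 10: R4=34+10=44
after SUB R3, 1: R3=7-1=6
CMP R3, 6  (cmp 6,6)
JGT top: not taken
halt.
Total executed instructions: 24.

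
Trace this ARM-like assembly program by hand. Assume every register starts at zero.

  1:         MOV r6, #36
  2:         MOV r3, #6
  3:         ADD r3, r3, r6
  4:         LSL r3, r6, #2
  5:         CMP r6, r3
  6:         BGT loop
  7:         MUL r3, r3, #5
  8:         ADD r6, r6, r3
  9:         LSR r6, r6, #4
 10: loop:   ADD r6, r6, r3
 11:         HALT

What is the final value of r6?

767

MOV r6, #36 → r6=36
MOV r3, #6 → r3=6
ADD r3, r3, r6 → r3=6+36=42
LSL r3, r6, #2 → r3=36<<2=144
CMP r6, r3  (cmp 36,144)
BGT loop: not taken
MUL r3, r3, #5 → r3=144*5=720
ADD r6, r6, r3 → r6=36+720=756
LSR r6, r6, #4 → r6=756>>4=47
ADD r6, r6, r3 → r6=47+720=767
halt.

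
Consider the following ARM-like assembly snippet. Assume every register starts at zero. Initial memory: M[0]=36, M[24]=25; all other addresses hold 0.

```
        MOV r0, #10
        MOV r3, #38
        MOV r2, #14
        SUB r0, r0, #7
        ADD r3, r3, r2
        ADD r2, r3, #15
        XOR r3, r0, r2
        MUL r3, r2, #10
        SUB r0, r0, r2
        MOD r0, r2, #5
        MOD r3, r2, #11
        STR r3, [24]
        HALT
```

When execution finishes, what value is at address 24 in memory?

r0=10
r3=38
r2=14
r0=10-7=3
r3=38+14=52
r2=52+15=67
r3=3^67=64
r3=67*10=670
r0=3-67=-64
r0=67%5=2
r3=67%11=1
STR r3, [24] → M[24]=1
halt.

1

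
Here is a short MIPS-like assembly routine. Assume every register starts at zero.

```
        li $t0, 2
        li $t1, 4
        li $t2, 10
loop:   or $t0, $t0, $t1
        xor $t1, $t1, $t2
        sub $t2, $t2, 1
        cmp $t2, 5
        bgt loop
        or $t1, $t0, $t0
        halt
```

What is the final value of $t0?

$t0=2
$t1=4
$t2=10
$t0=2|4=6
$t1=4^10=14
$t2=10-1=9
cmp $t2, 5  (cmp 9,5)
bgt loop: taken
$t0=6|14=14
$t1=14^9=7
$t2=9-1=8
cmp $t2, 5  (cmp 8,5)
bgt loop: taken
$t0=14|7=15
$t1=7^8=15
$t2=8-1=7
cmp $t2, 5  (cmp 7,5)
bgt loop: taken
$t0=15|15=15
$t1=15^7=8
$t2=7-1=6
cmp $t2, 5  (cmp 6,5)
bgt loop: taken
$t0=15|8=15
$t1=8^6=14
$t2=6-1=5
cmp $t2, 5  (cmp 5,5)
bgt loop: not taken
$t1=15|15=15
halt.

15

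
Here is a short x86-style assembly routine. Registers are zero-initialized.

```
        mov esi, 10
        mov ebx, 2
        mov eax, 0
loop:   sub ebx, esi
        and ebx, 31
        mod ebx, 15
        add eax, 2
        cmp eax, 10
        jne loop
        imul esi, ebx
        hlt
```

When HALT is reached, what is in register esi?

70

esi=10
ebx=2
eax=0
ebx=2-10=-8
ebx=(-8)&31=24
ebx=24%15=9
eax=0+2=2
cmp eax, 10  (cmp 2,10)
jne loop: taken
ebx=9-10=-1
ebx=(-1)&31=31
ebx=31%15=1
eax=2+2=4
cmp eax, 10  (cmp 4,10)
jne loop: taken
ebx=1-10=-9
ebx=(-9)&31=23
ebx=23%15=8
eax=4+2=6
cmp eax, 10  (cmp 6,10)
jne loop: taken
ebx=8-10=-2
ebx=(-2)&31=30
ebx=30%15=0
eax=6+2=8
cmp eax, 10  (cmp 8,10)
jne loop: taken
ebx=0-10=-10
ebx=(-10)&31=22
ebx=22%15=7
eax=8+2=10
cmp eax, 10  (cmp 10,10)
jne loop: not taken
esi=10*7=70
halt.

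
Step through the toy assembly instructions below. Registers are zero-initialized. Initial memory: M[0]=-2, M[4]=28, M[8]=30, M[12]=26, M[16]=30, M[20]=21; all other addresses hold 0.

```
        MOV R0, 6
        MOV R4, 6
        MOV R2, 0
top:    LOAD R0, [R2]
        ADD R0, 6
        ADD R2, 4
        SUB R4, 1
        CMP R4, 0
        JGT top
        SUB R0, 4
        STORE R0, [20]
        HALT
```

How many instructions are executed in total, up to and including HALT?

42

after MOV R0, 6: R0=6
after MOV R4, 6: R4=6
after MOV R2, 0: R2=0
after LOAD R0, [R2]: R0=M[0]=-2
after ADD R0, 6: R0=(-2)+6=4
after ADD R2, 4: R2=0+4=4
after SUB R4, 1: R4=6-1=5
CMP R4, 0  (cmp 5,0)
JGT top: taken
after LOAD R0, [R2]: R0=M[4]=28
after ADD R0, 6: R0=28+6=34
after ADD R2, 4: R2=4+4=8
after SUB R4, 1: R4=5-1=4
CMP R4, 0  (cmp 4,0)
JGT top: taken
after LOAD R0, [R2]: R0=M[8]=30
after ADD R0, 6: R0=30+6=36
after ADD R2, 4: R2=8+4=12
after SUB R4, 1: R4=4-1=3
CMP R4, 0  (cmp 3,0)
JGT top: taken
after LOAD R0, [R2]: R0=M[12]=26
after ADD R0, 6: R0=26+6=32
after ADD R2, 4: R2=12+4=16
after SUB R4, 1: R4=3-1=2
CMP R4, 0  (cmp 2,0)
JGT top: taken
after LOAD R0, [R2]: R0=M[16]=30
after ADD R0, 6: R0=30+6=36
after ADD R2, 4: R2=16+4=20
after SUB R4, 1: R4=2-1=1
CMP R4, 0  (cmp 1,0)
JGT top: taken
after LOAD R0, [R2]: R0=M[20]=21
after ADD R0, 6: R0=21+6=27
after ADD R2, 4: R2=20+4=24
after SUB R4, 1: R4=1-1=0
CMP R4, 0  (cmp 0,0)
JGT top: not taken
after SUB R0, 4: R0=27-4=23
STORE R0, [20] → M[20]=23
halt.
Total executed instructions: 42.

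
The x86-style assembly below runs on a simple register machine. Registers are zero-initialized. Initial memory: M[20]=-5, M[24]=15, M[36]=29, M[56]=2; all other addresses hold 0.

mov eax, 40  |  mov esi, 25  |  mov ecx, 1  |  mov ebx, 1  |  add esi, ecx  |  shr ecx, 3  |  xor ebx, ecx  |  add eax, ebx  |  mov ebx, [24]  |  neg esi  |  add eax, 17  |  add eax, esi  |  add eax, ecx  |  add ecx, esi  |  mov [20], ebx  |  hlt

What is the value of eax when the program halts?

32

mov eax, 40 → eax=40
mov esi, 25 → esi=25
mov ecx, 1 → ecx=1
mov ebx, 1 → ebx=1
add esi, ecx → esi=25+1=26
shr ecx, 3 → ecx=1>>3=0
xor ebx, ecx → ebx=1^0=1
add eax, ebx → eax=40+1=41
mov ebx, [24] → ebx=M[24]=15
neg esi → esi=-(26)=-26
add eax, 17 → eax=41+17=58
add eax, esi → eax=58+(-26)=32
add eax, ecx → eax=32+0=32
add ecx, esi → ecx=0+(-26)=-26
mov [20], ebx → M[20]=15
halt.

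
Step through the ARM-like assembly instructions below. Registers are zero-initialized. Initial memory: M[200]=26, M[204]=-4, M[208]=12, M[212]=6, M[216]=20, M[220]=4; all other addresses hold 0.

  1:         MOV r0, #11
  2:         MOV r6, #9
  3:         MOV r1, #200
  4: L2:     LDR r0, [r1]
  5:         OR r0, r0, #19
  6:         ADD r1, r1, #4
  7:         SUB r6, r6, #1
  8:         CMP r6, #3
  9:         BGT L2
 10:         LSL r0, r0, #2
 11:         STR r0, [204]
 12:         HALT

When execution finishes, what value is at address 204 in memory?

92

r0=11
r6=9
r1=200
r0=M[200]=26
r0=26|19=27
r1=200+4=204
r6=9-1=8
CMP r6, #3  (cmp 8,3)
BGT L2: taken
r0=M[204]=-4
r0=(-4)|19=-1
r1=204+4=208
r6=8-1=7
CMP r6, #3  (cmp 7,3)
BGT L2: taken
r0=M[208]=12
r0=12|19=31
r1=208+4=212
r6=7-1=6
CMP r6, #3  (cmp 6,3)
BGT L2: taken
r0=M[212]=6
r0=6|19=23
r1=212+4=216
r6=6-1=5
CMP r6, #3  (cmp 5,3)
BGT L2: taken
r0=M[216]=20
r0=20|19=23
r1=216+4=220
r6=5-1=4
CMP r6, #3  (cmp 4,3)
BGT L2: taken
r0=M[220]=4
r0=4|19=23
r1=220+4=224
r6=4-1=3
CMP r6, #3  (cmp 3,3)
BGT L2: not taken
r0=23<<2=92
STR r0, [204] → M[204]=92
halt.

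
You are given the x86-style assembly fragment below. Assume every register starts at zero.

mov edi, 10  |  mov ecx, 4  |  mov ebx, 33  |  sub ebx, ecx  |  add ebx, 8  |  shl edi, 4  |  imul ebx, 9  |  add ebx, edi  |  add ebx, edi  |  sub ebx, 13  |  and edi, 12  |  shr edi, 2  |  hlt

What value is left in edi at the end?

0

after mov edi, 10: edi=10
after mov ecx, 4: ecx=4
after mov ebx, 33: ebx=33
after sub ebx, ecx: ebx=33-4=29
after add ebx, 8: ebx=29+8=37
after shl edi, 4: edi=10<<4=160
after imul ebx, 9: ebx=37*9=333
after add ebx, edi: ebx=333+160=493
after add ebx, edi: ebx=493+160=653
after sub ebx, 13: ebx=653-13=640
after and edi, 12: edi=160&12=0
after shr edi, 2: edi=0>>2=0
halt.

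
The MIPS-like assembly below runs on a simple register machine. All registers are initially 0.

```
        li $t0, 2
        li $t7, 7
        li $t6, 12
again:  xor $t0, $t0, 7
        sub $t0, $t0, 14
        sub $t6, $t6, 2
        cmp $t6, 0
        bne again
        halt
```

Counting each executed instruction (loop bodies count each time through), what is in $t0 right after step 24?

li $t0, 2 → $t0=2
li $t7, 7 → $t7=7
li $t6, 12 → $t6=12
xor $t0, $t0, 7 → $t0=2^7=5
sub $t0, $t0, 14 → $t0=5-14=-9
sub $t6, $t6, 2 → $t6=12-2=10
cmp $t6, 0  (cmp 10,0)
bne again: taken
xor $t0, $t0, 7 → $t0=(-9)^7=-16
sub $t0, $t0, 14 → $t0=(-16)-14=-30
sub $t6, $t6, 2 → $t6=10-2=8
cmp $t6, 0  (cmp 8,0)
bne again: taken
xor $t0, $t0, 7 → $t0=(-30)^7=-27
sub $t0, $t0, 14 → $t0=(-27)-14=-41
sub $t6, $t6, 2 → $t6=8-2=6
cmp $t6, 0  (cmp 6,0)
bne again: taken
xor $t0, $t0, 7 → $t0=(-41)^7=-48
sub $t0, $t0, 14 → $t0=(-48)-14=-62
sub $t6, $t6, 2 → $t6=6-2=4
cmp $t6, 0  (cmp 4,0)
bne again: taken
xor $t0, $t0, 7 → $t0=(-62)^7=-59
After step 24: $t0 = -59.

-59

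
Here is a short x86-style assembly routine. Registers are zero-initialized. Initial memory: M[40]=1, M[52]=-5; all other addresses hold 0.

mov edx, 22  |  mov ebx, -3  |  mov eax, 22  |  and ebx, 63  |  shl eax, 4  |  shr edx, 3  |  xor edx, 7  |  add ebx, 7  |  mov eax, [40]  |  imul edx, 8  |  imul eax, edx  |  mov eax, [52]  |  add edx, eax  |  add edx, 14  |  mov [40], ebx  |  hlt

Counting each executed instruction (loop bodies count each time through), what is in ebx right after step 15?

after mov edx, 22: edx=22
after mov ebx, -3: ebx=-3
after mov eax, 22: eax=22
after and ebx, 63: ebx=(-3)&63=61
after shl eax, 4: eax=22<<4=352
after shr edx, 3: edx=22>>3=2
after xor edx, 7: edx=2^7=5
after add ebx, 7: ebx=61+7=68
after mov eax, [40]: eax=M[40]=1
after imul edx, 8: edx=5*8=40
after imul eax, edx: eax=1*40=40
after mov eax, [52]: eax=M[52]=-5
after add edx, eax: edx=40+(-5)=35
after add edx, 14: edx=35+14=49
mov [40], ebx → M[40]=68
After step 15: ebx = 68.

68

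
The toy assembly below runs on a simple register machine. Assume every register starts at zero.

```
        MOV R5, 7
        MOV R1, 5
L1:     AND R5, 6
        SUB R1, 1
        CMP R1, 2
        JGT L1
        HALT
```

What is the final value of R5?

6

after MOV R5, 7: R5=7
after MOV R1, 5: R1=5
after AND R5, 6: R5=7&6=6
after SUB R1, 1: R1=5-1=4
CMP R1, 2  (cmp 4,2)
JGT L1: taken
after AND R5, 6: R5=6&6=6
after SUB R1, 1: R1=4-1=3
CMP R1, 2  (cmp 3,2)
JGT L1: taken
after AND R5, 6: R5=6&6=6
after SUB R1, 1: R1=3-1=2
CMP R1, 2  (cmp 2,2)
JGT L1: not taken
halt.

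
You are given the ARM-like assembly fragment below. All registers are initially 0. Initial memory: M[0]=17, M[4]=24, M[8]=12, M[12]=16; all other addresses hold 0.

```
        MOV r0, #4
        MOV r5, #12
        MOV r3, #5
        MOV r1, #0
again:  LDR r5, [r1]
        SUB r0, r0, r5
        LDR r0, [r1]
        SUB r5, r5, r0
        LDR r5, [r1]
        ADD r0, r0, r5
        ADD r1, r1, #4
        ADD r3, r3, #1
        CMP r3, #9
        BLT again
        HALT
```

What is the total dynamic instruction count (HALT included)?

after MOV r0, #4: r0=4
after MOV r5, #12: r5=12
after MOV r3, #5: r3=5
after MOV r1, #0: r1=0
after LDR r5, [r1]: r5=M[0]=17
after SUB r0, r0, r5: r0=4-17=-13
after LDR r0, [r1]: r0=M[0]=17
after SUB r5, r5, r0: r5=17-17=0
after LDR r5, [r1]: r5=M[0]=17
after ADD r0, r0, r5: r0=17+17=34
after ADD r1, r1, #4: r1=0+4=4
after ADD r3, r3, #1: r3=5+1=6
CMP r3, #9  (cmp 6,9)
BLT again: taken
after LDR r5, [r1]: r5=M[4]=24
after SUB r0, r0, r5: r0=34-24=10
after LDR r0, [r1]: r0=M[4]=24
after SUB r5, r5, r0: r5=24-24=0
after LDR r5, [r1]: r5=M[4]=24
after ADD r0, r0, r5: r0=24+24=48
after ADD r1, r1, #4: r1=4+4=8
after ADD r3, r3, #1: r3=6+1=7
CMP r3, #9  (cmp 7,9)
BLT again: taken
after LDR r5, [r1]: r5=M[8]=12
after SUB r0, r0, r5: r0=48-12=36
after LDR r0, [r1]: r0=M[8]=12
after SUB r5, r5, r0: r5=12-12=0
after LDR r5, [r1]: r5=M[8]=12
after ADD r0, r0, r5: r0=12+12=24
after ADD r1, r1, #4: r1=8+4=12
after ADD r3, r3, #1: r3=7+1=8
CMP r3, #9  (cmp 8,9)
BLT again: taken
after LDR r5, [r1]: r5=M[12]=16
after SUB r0, r0, r5: r0=24-16=8
after LDR r0, [r1]: r0=M[12]=16
after SUB r5, r5, r0: r5=16-16=0
after LDR r5, [r1]: r5=M[12]=16
after ADD r0, r0, r5: r0=16+16=32
after ADD r1, r1, #4: r1=12+4=16
after ADD r3, r3, #1: r3=8+1=9
CMP r3, #9  (cmp 9,9)
BLT again: not taken
halt.
Total executed instructions: 45.

45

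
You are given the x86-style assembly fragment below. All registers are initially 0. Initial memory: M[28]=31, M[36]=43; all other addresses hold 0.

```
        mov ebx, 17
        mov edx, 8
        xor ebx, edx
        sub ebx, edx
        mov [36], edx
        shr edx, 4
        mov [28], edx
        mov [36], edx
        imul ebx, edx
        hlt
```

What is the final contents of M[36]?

after mov ebx, 17: ebx=17
after mov edx, 8: edx=8
after xor ebx, edx: ebx=17^8=25
after sub ebx, edx: ebx=25-8=17
mov [36], edx → M[36]=8
after shr edx, 4: edx=8>>4=0
mov [28], edx → M[28]=0
mov [36], edx → M[36]=0
after imul ebx, edx: ebx=17*0=0
halt.

0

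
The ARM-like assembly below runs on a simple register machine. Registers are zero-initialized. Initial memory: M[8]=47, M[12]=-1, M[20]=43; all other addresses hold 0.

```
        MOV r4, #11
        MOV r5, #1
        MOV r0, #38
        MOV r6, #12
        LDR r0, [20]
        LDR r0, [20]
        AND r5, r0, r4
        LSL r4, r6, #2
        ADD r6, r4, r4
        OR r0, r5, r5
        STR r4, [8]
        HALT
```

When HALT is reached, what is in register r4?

48

MOV r4, #11 → r4=11
MOV r5, #1 → r5=1
MOV r0, #38 → r0=38
MOV r6, #12 → r6=12
LDR r0, [20] → r0=M[20]=43
LDR r0, [20] → r0=M[20]=43
AND r5, r0, r4 → r5=43&11=11
LSL r4, r6, #2 → r4=12<<2=48
ADD r6, r4, r4 → r6=48+48=96
OR r0, r5, r5 → r0=11|11=11
STR r4, [8] → M[8]=48
halt.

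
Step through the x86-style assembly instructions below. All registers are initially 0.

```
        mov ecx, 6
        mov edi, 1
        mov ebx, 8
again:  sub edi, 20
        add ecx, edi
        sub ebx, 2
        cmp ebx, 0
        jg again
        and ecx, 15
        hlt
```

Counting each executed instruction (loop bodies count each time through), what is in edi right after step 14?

ecx=6
edi=1
ebx=8
edi=1-20=-19
ecx=6+(-19)=-13
ebx=8-2=6
cmp ebx, 0  (cmp 6,0)
jg again: taken
edi=(-19)-20=-39
ecx=(-13)+(-39)=-52
ebx=6-2=4
cmp ebx, 0  (cmp 4,0)
jg again: taken
edi=(-39)-20=-59
After step 14: edi = -59.

-59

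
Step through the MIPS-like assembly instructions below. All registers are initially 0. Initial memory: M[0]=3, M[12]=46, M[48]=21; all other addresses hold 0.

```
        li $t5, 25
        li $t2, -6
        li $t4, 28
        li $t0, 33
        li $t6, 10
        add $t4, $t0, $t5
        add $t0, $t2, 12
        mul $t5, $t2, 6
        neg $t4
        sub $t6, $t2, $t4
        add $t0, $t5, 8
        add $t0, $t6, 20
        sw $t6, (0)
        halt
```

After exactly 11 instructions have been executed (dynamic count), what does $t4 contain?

after li $t5, 25: $t5=25
after li $t2, -6: $t2=-6
after li $t4, 28: $t4=28
after li $t0, 33: $t0=33
after li $t6, 10: $t6=10
after add $t4, $t0, $t5: $t4=33+25=58
after add $t0, $t2, 12: $t0=(-6)+12=6
after mul $t5, $t2, 6: $t5=(-6)*6=-36
after neg $t4: $t4=-(58)=-58
after sub $t6, $t2, $t4: $t6=(-6)-(-58)=52
after add $t0, $t5, 8: $t0=(-36)+8=-28
After step 11: $t4 = -58.

-58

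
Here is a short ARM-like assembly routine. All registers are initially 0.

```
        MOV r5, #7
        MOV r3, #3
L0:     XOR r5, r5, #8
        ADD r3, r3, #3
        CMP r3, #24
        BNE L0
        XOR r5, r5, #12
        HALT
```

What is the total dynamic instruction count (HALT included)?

32

r5=7
r3=3
r5=7^8=15
r3=3+3=6
CMP r3, #24  (cmp 6,24)
BNE L0: taken
r5=15^8=7
r3=6+3=9
CMP r3, #24  (cmp 9,24)
BNE L0: taken
r5=7^8=15
r3=9+3=12
CMP r3, #24  (cmp 12,24)
BNE L0: taken
r5=15^8=7
r3=12+3=15
CMP r3, #24  (cmp 15,24)
BNE L0: taken
r5=7^8=15
r3=15+3=18
CMP r3, #24  (cmp 18,24)
BNE L0: taken
r5=15^8=7
r3=18+3=21
CMP r3, #24  (cmp 21,24)
BNE L0: taken
r5=7^8=15
r3=21+3=24
CMP r3, #24  (cmp 24,24)
BNE L0: not taken
r5=15^12=3
halt.
Total executed instructions: 32.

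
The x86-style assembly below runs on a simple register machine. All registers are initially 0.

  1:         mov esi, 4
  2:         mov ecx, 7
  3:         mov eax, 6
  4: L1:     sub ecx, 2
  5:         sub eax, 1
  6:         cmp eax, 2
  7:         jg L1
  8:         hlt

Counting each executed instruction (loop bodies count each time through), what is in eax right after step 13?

after mov esi, 4: esi=4
after mov ecx, 7: ecx=7
after mov eax, 6: eax=6
after sub ecx, 2: ecx=7-2=5
after sub eax, 1: eax=6-1=5
cmp eax, 2  (cmp 5,2)
jg L1: taken
after sub ecx, 2: ecx=5-2=3
after sub eax, 1: eax=5-1=4
cmp eax, 2  (cmp 4,2)
jg L1: taken
after sub ecx, 2: ecx=3-2=1
after sub eax, 1: eax=4-1=3
After step 13: eax = 3.

3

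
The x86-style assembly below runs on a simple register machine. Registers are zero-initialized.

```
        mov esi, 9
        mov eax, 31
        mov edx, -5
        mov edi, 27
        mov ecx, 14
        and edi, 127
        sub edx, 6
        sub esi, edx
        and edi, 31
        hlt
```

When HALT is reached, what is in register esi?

after mov esi, 9: esi=9
after mov eax, 31: eax=31
after mov edx, -5: edx=-5
after mov edi, 27: edi=27
after mov ecx, 14: ecx=14
after and edi, 127: edi=27&127=27
after sub edx, 6: edx=(-5)-6=-11
after sub esi, edx: esi=9-(-11)=20
after and edi, 31: edi=27&31=27
halt.

20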